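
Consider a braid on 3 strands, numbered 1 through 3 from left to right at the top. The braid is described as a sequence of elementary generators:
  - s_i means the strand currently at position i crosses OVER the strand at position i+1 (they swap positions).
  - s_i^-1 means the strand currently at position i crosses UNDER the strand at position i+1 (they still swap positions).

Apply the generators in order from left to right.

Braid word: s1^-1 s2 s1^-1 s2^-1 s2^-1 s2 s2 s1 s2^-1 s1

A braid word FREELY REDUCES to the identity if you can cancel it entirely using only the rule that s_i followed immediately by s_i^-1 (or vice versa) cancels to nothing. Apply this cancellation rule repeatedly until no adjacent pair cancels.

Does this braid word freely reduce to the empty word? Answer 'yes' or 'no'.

Gen 1 (s1^-1): push. Stack: [s1^-1]
Gen 2 (s2): push. Stack: [s1^-1 s2]
Gen 3 (s1^-1): push. Stack: [s1^-1 s2 s1^-1]
Gen 4 (s2^-1): push. Stack: [s1^-1 s2 s1^-1 s2^-1]
Gen 5 (s2^-1): push. Stack: [s1^-1 s2 s1^-1 s2^-1 s2^-1]
Gen 6 (s2): cancels prior s2^-1. Stack: [s1^-1 s2 s1^-1 s2^-1]
Gen 7 (s2): cancels prior s2^-1. Stack: [s1^-1 s2 s1^-1]
Gen 8 (s1): cancels prior s1^-1. Stack: [s1^-1 s2]
Gen 9 (s2^-1): cancels prior s2. Stack: [s1^-1]
Gen 10 (s1): cancels prior s1^-1. Stack: []
Reduced word: (empty)

Answer: yes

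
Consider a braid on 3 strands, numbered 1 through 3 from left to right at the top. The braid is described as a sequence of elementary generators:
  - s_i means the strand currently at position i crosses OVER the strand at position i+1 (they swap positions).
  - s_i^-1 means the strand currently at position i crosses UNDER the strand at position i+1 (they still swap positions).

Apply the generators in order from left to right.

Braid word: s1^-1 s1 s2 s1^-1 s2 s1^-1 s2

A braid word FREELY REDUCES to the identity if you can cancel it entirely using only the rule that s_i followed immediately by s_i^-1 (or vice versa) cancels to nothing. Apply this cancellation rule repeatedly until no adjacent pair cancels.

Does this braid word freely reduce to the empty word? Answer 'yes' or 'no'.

Answer: no

Derivation:
Gen 1 (s1^-1): push. Stack: [s1^-1]
Gen 2 (s1): cancels prior s1^-1. Stack: []
Gen 3 (s2): push. Stack: [s2]
Gen 4 (s1^-1): push. Stack: [s2 s1^-1]
Gen 5 (s2): push. Stack: [s2 s1^-1 s2]
Gen 6 (s1^-1): push. Stack: [s2 s1^-1 s2 s1^-1]
Gen 7 (s2): push. Stack: [s2 s1^-1 s2 s1^-1 s2]
Reduced word: s2 s1^-1 s2 s1^-1 s2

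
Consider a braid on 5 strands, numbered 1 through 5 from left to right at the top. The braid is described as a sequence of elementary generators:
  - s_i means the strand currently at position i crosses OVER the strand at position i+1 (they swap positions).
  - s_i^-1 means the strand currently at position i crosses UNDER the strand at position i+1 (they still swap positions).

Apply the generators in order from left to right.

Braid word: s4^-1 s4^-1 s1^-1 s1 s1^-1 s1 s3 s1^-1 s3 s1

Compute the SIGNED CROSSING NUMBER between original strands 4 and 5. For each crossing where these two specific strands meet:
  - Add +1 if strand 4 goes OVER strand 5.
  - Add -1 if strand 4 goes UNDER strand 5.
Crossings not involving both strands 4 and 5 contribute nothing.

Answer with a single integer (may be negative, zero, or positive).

Gen 1: 4 under 5. Both 4&5? yes. Contrib: -1. Sum: -1
Gen 2: 5 under 4. Both 4&5? yes. Contrib: +1. Sum: 0
Gen 3: crossing 1x2. Both 4&5? no. Sum: 0
Gen 4: crossing 2x1. Both 4&5? no. Sum: 0
Gen 5: crossing 1x2. Both 4&5? no. Sum: 0
Gen 6: crossing 2x1. Both 4&5? no. Sum: 0
Gen 7: crossing 3x4. Both 4&5? no. Sum: 0
Gen 8: crossing 1x2. Both 4&5? no. Sum: 0
Gen 9: crossing 4x3. Both 4&5? no. Sum: 0
Gen 10: crossing 2x1. Both 4&5? no. Sum: 0

Answer: 0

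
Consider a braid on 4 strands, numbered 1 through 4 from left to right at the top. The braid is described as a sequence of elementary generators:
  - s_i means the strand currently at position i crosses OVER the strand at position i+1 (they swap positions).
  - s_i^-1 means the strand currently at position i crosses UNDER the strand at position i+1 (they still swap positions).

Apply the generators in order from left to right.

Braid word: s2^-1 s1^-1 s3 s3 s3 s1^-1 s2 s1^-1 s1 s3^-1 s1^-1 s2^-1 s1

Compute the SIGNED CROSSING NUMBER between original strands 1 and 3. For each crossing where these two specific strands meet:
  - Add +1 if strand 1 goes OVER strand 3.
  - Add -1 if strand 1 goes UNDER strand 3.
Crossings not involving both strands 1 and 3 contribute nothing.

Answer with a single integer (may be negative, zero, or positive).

Answer: 0

Derivation:
Gen 1: crossing 2x3. Both 1&3? no. Sum: 0
Gen 2: 1 under 3. Both 1&3? yes. Contrib: -1. Sum: -1
Gen 3: crossing 2x4. Both 1&3? no. Sum: -1
Gen 4: crossing 4x2. Both 1&3? no. Sum: -1
Gen 5: crossing 2x4. Both 1&3? no. Sum: -1
Gen 6: 3 under 1. Both 1&3? yes. Contrib: +1. Sum: 0
Gen 7: crossing 3x4. Both 1&3? no. Sum: 0
Gen 8: crossing 1x4. Both 1&3? no. Sum: 0
Gen 9: crossing 4x1. Both 1&3? no. Sum: 0
Gen 10: crossing 3x2. Both 1&3? no. Sum: 0
Gen 11: crossing 1x4. Both 1&3? no. Sum: 0
Gen 12: crossing 1x2. Both 1&3? no. Sum: 0
Gen 13: crossing 4x2. Both 1&3? no. Sum: 0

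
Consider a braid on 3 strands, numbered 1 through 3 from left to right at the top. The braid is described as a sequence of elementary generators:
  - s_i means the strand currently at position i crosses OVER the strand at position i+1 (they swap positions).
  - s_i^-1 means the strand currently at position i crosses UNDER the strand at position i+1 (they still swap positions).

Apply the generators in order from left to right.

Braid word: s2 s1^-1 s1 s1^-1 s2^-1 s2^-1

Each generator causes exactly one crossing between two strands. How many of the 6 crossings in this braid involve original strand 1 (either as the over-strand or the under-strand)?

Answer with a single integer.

Answer: 5

Derivation:
Gen 1: crossing 2x3. Involves strand 1? no. Count so far: 0
Gen 2: crossing 1x3. Involves strand 1? yes. Count so far: 1
Gen 3: crossing 3x1. Involves strand 1? yes. Count so far: 2
Gen 4: crossing 1x3. Involves strand 1? yes. Count so far: 3
Gen 5: crossing 1x2. Involves strand 1? yes. Count so far: 4
Gen 6: crossing 2x1. Involves strand 1? yes. Count so far: 5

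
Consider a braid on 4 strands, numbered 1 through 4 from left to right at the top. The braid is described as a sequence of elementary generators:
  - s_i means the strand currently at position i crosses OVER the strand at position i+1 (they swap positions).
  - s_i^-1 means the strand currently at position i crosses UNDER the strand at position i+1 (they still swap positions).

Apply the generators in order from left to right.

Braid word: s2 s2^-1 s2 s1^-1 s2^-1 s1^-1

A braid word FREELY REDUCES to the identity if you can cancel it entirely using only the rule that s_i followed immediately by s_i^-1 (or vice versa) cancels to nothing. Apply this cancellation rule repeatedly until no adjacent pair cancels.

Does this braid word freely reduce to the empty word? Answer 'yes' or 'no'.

Answer: no

Derivation:
Gen 1 (s2): push. Stack: [s2]
Gen 2 (s2^-1): cancels prior s2. Stack: []
Gen 3 (s2): push. Stack: [s2]
Gen 4 (s1^-1): push. Stack: [s2 s1^-1]
Gen 5 (s2^-1): push. Stack: [s2 s1^-1 s2^-1]
Gen 6 (s1^-1): push. Stack: [s2 s1^-1 s2^-1 s1^-1]
Reduced word: s2 s1^-1 s2^-1 s1^-1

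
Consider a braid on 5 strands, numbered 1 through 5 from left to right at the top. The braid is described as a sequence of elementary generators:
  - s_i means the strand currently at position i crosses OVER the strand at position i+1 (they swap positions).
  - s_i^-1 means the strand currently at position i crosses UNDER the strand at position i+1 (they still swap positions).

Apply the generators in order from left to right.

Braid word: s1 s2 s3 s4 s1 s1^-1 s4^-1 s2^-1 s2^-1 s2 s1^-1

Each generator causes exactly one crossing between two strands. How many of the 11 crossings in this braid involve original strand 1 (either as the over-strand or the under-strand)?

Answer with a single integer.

Answer: 5

Derivation:
Gen 1: crossing 1x2. Involves strand 1? yes. Count so far: 1
Gen 2: crossing 1x3. Involves strand 1? yes. Count so far: 2
Gen 3: crossing 1x4. Involves strand 1? yes. Count so far: 3
Gen 4: crossing 1x5. Involves strand 1? yes. Count so far: 4
Gen 5: crossing 2x3. Involves strand 1? no. Count so far: 4
Gen 6: crossing 3x2. Involves strand 1? no. Count so far: 4
Gen 7: crossing 5x1. Involves strand 1? yes. Count so far: 5
Gen 8: crossing 3x4. Involves strand 1? no. Count so far: 5
Gen 9: crossing 4x3. Involves strand 1? no. Count so far: 5
Gen 10: crossing 3x4. Involves strand 1? no. Count so far: 5
Gen 11: crossing 2x4. Involves strand 1? no. Count so far: 5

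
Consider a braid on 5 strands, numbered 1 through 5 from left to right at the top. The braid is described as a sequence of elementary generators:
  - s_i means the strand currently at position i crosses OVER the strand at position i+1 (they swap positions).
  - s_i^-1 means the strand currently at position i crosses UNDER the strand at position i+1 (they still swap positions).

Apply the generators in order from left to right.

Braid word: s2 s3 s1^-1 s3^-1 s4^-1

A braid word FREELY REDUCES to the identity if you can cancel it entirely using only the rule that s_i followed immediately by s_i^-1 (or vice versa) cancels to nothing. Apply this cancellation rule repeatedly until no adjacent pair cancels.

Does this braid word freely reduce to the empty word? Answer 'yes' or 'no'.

Answer: no

Derivation:
Gen 1 (s2): push. Stack: [s2]
Gen 2 (s3): push. Stack: [s2 s3]
Gen 3 (s1^-1): push. Stack: [s2 s3 s1^-1]
Gen 4 (s3^-1): push. Stack: [s2 s3 s1^-1 s3^-1]
Gen 5 (s4^-1): push. Stack: [s2 s3 s1^-1 s3^-1 s4^-1]
Reduced word: s2 s3 s1^-1 s3^-1 s4^-1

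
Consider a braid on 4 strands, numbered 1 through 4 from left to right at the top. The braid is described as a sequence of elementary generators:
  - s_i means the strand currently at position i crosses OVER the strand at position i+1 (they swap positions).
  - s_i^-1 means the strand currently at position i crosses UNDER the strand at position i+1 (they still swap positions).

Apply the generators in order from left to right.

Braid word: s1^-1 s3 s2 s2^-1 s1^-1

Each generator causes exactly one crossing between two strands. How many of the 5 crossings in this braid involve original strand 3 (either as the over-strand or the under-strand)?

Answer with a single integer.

Gen 1: crossing 1x2. Involves strand 3? no. Count so far: 0
Gen 2: crossing 3x4. Involves strand 3? yes. Count so far: 1
Gen 3: crossing 1x4. Involves strand 3? no. Count so far: 1
Gen 4: crossing 4x1. Involves strand 3? no. Count so far: 1
Gen 5: crossing 2x1. Involves strand 3? no. Count so far: 1

Answer: 1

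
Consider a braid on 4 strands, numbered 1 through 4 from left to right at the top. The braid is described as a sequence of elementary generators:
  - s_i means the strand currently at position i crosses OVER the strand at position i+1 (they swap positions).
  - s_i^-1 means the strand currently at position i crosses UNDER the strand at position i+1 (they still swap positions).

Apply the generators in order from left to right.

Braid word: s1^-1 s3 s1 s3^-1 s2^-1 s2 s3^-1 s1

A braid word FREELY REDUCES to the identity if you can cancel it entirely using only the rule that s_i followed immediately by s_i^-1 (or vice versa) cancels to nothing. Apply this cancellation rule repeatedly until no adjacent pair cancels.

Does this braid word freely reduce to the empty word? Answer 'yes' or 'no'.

Gen 1 (s1^-1): push. Stack: [s1^-1]
Gen 2 (s3): push. Stack: [s1^-1 s3]
Gen 3 (s1): push. Stack: [s1^-1 s3 s1]
Gen 4 (s3^-1): push. Stack: [s1^-1 s3 s1 s3^-1]
Gen 5 (s2^-1): push. Stack: [s1^-1 s3 s1 s3^-1 s2^-1]
Gen 6 (s2): cancels prior s2^-1. Stack: [s1^-1 s3 s1 s3^-1]
Gen 7 (s3^-1): push. Stack: [s1^-1 s3 s1 s3^-1 s3^-1]
Gen 8 (s1): push. Stack: [s1^-1 s3 s1 s3^-1 s3^-1 s1]
Reduced word: s1^-1 s3 s1 s3^-1 s3^-1 s1

Answer: no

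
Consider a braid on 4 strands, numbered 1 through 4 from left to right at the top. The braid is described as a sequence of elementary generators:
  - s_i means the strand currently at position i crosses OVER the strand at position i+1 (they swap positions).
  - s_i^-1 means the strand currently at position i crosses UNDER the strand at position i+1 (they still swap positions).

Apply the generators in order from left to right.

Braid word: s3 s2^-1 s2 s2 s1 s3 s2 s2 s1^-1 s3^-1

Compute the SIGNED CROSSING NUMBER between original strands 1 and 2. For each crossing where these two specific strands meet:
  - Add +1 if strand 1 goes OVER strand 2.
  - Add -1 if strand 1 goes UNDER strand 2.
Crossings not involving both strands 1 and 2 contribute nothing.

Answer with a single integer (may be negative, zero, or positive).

Gen 1: crossing 3x4. Both 1&2? no. Sum: 0
Gen 2: crossing 2x4. Both 1&2? no. Sum: 0
Gen 3: crossing 4x2. Both 1&2? no. Sum: 0
Gen 4: crossing 2x4. Both 1&2? no. Sum: 0
Gen 5: crossing 1x4. Both 1&2? no. Sum: 0
Gen 6: crossing 2x3. Both 1&2? no. Sum: 0
Gen 7: crossing 1x3. Both 1&2? no. Sum: 0
Gen 8: crossing 3x1. Both 1&2? no. Sum: 0
Gen 9: crossing 4x1. Both 1&2? no. Sum: 0
Gen 10: crossing 3x2. Both 1&2? no. Sum: 0

Answer: 0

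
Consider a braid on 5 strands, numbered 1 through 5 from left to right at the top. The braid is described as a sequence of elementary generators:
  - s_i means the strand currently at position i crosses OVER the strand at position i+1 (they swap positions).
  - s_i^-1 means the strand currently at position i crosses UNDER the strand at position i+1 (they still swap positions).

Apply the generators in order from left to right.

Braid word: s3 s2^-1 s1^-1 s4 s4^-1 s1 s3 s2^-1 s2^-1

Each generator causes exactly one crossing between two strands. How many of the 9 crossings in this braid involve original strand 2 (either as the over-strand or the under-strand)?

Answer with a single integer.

Answer: 2

Derivation:
Gen 1: crossing 3x4. Involves strand 2? no. Count so far: 0
Gen 2: crossing 2x4. Involves strand 2? yes. Count so far: 1
Gen 3: crossing 1x4. Involves strand 2? no. Count so far: 1
Gen 4: crossing 3x5. Involves strand 2? no. Count so far: 1
Gen 5: crossing 5x3. Involves strand 2? no. Count so far: 1
Gen 6: crossing 4x1. Involves strand 2? no. Count so far: 1
Gen 7: crossing 2x3. Involves strand 2? yes. Count so far: 2
Gen 8: crossing 4x3. Involves strand 2? no. Count so far: 2
Gen 9: crossing 3x4. Involves strand 2? no. Count so far: 2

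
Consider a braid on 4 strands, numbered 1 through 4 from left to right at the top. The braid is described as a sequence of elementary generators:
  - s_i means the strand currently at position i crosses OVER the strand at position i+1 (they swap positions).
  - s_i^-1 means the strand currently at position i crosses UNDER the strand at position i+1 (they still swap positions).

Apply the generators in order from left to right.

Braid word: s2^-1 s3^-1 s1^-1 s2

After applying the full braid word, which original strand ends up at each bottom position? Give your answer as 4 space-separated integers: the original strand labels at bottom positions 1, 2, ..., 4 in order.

Answer: 3 4 1 2

Derivation:
Gen 1 (s2^-1): strand 2 crosses under strand 3. Perm now: [1 3 2 4]
Gen 2 (s3^-1): strand 2 crosses under strand 4. Perm now: [1 3 4 2]
Gen 3 (s1^-1): strand 1 crosses under strand 3. Perm now: [3 1 4 2]
Gen 4 (s2): strand 1 crosses over strand 4. Perm now: [3 4 1 2]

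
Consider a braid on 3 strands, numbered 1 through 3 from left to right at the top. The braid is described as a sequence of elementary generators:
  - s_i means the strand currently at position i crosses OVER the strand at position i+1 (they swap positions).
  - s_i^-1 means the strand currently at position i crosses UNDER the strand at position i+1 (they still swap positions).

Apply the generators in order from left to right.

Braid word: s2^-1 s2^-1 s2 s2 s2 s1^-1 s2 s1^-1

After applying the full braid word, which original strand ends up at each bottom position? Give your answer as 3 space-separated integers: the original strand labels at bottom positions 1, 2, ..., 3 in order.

Gen 1 (s2^-1): strand 2 crosses under strand 3. Perm now: [1 3 2]
Gen 2 (s2^-1): strand 3 crosses under strand 2. Perm now: [1 2 3]
Gen 3 (s2): strand 2 crosses over strand 3. Perm now: [1 3 2]
Gen 4 (s2): strand 3 crosses over strand 2. Perm now: [1 2 3]
Gen 5 (s2): strand 2 crosses over strand 3. Perm now: [1 3 2]
Gen 6 (s1^-1): strand 1 crosses under strand 3. Perm now: [3 1 2]
Gen 7 (s2): strand 1 crosses over strand 2. Perm now: [3 2 1]
Gen 8 (s1^-1): strand 3 crosses under strand 2. Perm now: [2 3 1]

Answer: 2 3 1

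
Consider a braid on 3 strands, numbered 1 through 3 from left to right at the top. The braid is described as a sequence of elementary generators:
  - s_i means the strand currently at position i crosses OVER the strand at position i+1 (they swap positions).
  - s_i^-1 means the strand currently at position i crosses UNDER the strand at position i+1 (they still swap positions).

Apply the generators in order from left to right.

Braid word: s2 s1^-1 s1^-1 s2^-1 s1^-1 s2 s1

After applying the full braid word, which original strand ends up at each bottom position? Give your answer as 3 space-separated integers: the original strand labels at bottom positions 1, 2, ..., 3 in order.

Gen 1 (s2): strand 2 crosses over strand 3. Perm now: [1 3 2]
Gen 2 (s1^-1): strand 1 crosses under strand 3. Perm now: [3 1 2]
Gen 3 (s1^-1): strand 3 crosses under strand 1. Perm now: [1 3 2]
Gen 4 (s2^-1): strand 3 crosses under strand 2. Perm now: [1 2 3]
Gen 5 (s1^-1): strand 1 crosses under strand 2. Perm now: [2 1 3]
Gen 6 (s2): strand 1 crosses over strand 3. Perm now: [2 3 1]
Gen 7 (s1): strand 2 crosses over strand 3. Perm now: [3 2 1]

Answer: 3 2 1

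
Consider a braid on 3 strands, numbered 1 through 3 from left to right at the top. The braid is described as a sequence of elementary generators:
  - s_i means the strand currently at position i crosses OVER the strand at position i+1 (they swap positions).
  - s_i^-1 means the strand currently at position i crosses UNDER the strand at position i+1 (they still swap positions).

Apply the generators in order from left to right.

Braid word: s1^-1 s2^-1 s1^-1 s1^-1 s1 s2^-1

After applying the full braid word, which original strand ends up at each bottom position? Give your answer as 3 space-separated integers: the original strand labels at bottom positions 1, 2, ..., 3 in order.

Gen 1 (s1^-1): strand 1 crosses under strand 2. Perm now: [2 1 3]
Gen 2 (s2^-1): strand 1 crosses under strand 3. Perm now: [2 3 1]
Gen 3 (s1^-1): strand 2 crosses under strand 3. Perm now: [3 2 1]
Gen 4 (s1^-1): strand 3 crosses under strand 2. Perm now: [2 3 1]
Gen 5 (s1): strand 2 crosses over strand 3. Perm now: [3 2 1]
Gen 6 (s2^-1): strand 2 crosses under strand 1. Perm now: [3 1 2]

Answer: 3 1 2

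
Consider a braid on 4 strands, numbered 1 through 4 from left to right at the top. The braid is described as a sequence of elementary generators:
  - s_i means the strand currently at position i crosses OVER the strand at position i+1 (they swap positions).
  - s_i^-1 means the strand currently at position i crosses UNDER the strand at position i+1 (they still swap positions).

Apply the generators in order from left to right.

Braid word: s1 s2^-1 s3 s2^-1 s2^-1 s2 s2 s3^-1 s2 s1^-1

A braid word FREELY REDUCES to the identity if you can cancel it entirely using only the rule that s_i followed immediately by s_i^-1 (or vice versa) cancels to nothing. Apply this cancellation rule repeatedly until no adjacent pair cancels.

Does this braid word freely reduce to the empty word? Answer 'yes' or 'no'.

Gen 1 (s1): push. Stack: [s1]
Gen 2 (s2^-1): push. Stack: [s1 s2^-1]
Gen 3 (s3): push. Stack: [s1 s2^-1 s3]
Gen 4 (s2^-1): push. Stack: [s1 s2^-1 s3 s2^-1]
Gen 5 (s2^-1): push. Stack: [s1 s2^-1 s3 s2^-1 s2^-1]
Gen 6 (s2): cancels prior s2^-1. Stack: [s1 s2^-1 s3 s2^-1]
Gen 7 (s2): cancels prior s2^-1. Stack: [s1 s2^-1 s3]
Gen 8 (s3^-1): cancels prior s3. Stack: [s1 s2^-1]
Gen 9 (s2): cancels prior s2^-1. Stack: [s1]
Gen 10 (s1^-1): cancels prior s1. Stack: []
Reduced word: (empty)

Answer: yes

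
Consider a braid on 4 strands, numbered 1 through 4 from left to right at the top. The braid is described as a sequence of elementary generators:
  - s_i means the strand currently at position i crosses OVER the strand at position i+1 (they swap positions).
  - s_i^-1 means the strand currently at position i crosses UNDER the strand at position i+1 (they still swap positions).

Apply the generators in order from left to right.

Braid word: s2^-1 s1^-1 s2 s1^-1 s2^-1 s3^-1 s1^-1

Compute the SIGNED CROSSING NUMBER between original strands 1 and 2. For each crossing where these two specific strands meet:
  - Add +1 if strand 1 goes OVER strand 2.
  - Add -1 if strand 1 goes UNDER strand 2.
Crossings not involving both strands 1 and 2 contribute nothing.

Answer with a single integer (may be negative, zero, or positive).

Gen 1: crossing 2x3. Both 1&2? no. Sum: 0
Gen 2: crossing 1x3. Both 1&2? no. Sum: 0
Gen 3: 1 over 2. Both 1&2? yes. Contrib: +1. Sum: 1
Gen 4: crossing 3x2. Both 1&2? no. Sum: 1
Gen 5: crossing 3x1. Both 1&2? no. Sum: 1
Gen 6: crossing 3x4. Both 1&2? no. Sum: 1
Gen 7: 2 under 1. Both 1&2? yes. Contrib: +1. Sum: 2

Answer: 2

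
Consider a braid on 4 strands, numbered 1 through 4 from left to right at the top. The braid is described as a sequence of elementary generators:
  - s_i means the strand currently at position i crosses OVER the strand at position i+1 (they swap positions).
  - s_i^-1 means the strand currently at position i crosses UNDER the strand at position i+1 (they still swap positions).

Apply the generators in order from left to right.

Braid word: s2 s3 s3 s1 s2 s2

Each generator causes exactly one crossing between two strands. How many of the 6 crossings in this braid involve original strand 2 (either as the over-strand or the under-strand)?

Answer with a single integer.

Gen 1: crossing 2x3. Involves strand 2? yes. Count so far: 1
Gen 2: crossing 2x4. Involves strand 2? yes. Count so far: 2
Gen 3: crossing 4x2. Involves strand 2? yes. Count so far: 3
Gen 4: crossing 1x3. Involves strand 2? no. Count so far: 3
Gen 5: crossing 1x2. Involves strand 2? yes. Count so far: 4
Gen 6: crossing 2x1. Involves strand 2? yes. Count so far: 5

Answer: 5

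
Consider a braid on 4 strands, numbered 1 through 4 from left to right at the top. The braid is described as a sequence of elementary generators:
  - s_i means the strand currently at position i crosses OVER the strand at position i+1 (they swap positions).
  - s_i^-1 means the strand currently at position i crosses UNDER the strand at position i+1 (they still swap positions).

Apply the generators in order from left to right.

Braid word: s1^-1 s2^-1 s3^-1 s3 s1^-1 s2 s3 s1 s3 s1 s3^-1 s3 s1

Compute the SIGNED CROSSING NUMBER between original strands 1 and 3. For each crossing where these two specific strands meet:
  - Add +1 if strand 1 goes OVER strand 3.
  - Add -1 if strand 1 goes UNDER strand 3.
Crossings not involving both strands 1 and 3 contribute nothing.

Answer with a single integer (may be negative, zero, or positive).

Answer: -2

Derivation:
Gen 1: crossing 1x2. Both 1&3? no. Sum: 0
Gen 2: 1 under 3. Both 1&3? yes. Contrib: -1. Sum: -1
Gen 3: crossing 1x4. Both 1&3? no. Sum: -1
Gen 4: crossing 4x1. Both 1&3? no. Sum: -1
Gen 5: crossing 2x3. Both 1&3? no. Sum: -1
Gen 6: crossing 2x1. Both 1&3? no. Sum: -1
Gen 7: crossing 2x4. Both 1&3? no. Sum: -1
Gen 8: 3 over 1. Both 1&3? yes. Contrib: -1. Sum: -2
Gen 9: crossing 4x2. Both 1&3? no. Sum: -2
Gen 10: 1 over 3. Both 1&3? yes. Contrib: +1. Sum: -1
Gen 11: crossing 2x4. Both 1&3? no. Sum: -1
Gen 12: crossing 4x2. Both 1&3? no. Sum: -1
Gen 13: 3 over 1. Both 1&3? yes. Contrib: -1. Sum: -2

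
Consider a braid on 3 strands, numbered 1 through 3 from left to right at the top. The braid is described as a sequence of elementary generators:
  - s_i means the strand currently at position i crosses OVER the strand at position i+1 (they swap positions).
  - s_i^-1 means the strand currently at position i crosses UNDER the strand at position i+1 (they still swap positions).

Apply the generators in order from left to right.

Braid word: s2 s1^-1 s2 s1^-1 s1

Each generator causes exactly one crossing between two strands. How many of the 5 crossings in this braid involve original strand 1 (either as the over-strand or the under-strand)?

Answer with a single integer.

Answer: 2

Derivation:
Gen 1: crossing 2x3. Involves strand 1? no. Count so far: 0
Gen 2: crossing 1x3. Involves strand 1? yes. Count so far: 1
Gen 3: crossing 1x2. Involves strand 1? yes. Count so far: 2
Gen 4: crossing 3x2. Involves strand 1? no. Count so far: 2
Gen 5: crossing 2x3. Involves strand 1? no. Count so far: 2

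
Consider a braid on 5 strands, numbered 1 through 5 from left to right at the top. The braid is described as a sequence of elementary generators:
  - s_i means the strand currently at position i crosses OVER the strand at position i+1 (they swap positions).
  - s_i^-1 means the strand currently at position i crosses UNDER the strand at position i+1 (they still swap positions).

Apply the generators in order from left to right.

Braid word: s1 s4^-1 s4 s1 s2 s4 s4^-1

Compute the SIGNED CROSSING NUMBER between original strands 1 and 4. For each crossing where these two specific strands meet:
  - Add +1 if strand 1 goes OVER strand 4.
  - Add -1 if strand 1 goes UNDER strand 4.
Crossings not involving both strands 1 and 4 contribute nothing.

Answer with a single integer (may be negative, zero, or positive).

Answer: 0

Derivation:
Gen 1: crossing 1x2. Both 1&4? no. Sum: 0
Gen 2: crossing 4x5. Both 1&4? no. Sum: 0
Gen 3: crossing 5x4. Both 1&4? no. Sum: 0
Gen 4: crossing 2x1. Both 1&4? no. Sum: 0
Gen 5: crossing 2x3. Both 1&4? no. Sum: 0
Gen 6: crossing 4x5. Both 1&4? no. Sum: 0
Gen 7: crossing 5x4. Both 1&4? no. Sum: 0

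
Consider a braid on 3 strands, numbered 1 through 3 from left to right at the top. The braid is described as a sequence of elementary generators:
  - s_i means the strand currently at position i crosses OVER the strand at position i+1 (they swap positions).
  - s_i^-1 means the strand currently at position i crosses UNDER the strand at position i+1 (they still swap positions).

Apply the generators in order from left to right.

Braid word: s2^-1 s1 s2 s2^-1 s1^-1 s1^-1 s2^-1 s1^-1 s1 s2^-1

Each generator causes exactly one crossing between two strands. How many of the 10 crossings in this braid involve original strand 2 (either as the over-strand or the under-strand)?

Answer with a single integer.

Gen 1: crossing 2x3. Involves strand 2? yes. Count so far: 1
Gen 2: crossing 1x3. Involves strand 2? no. Count so far: 1
Gen 3: crossing 1x2. Involves strand 2? yes. Count so far: 2
Gen 4: crossing 2x1. Involves strand 2? yes. Count so far: 3
Gen 5: crossing 3x1. Involves strand 2? no. Count so far: 3
Gen 6: crossing 1x3. Involves strand 2? no. Count so far: 3
Gen 7: crossing 1x2. Involves strand 2? yes. Count so far: 4
Gen 8: crossing 3x2. Involves strand 2? yes. Count so far: 5
Gen 9: crossing 2x3. Involves strand 2? yes. Count so far: 6
Gen 10: crossing 2x1. Involves strand 2? yes. Count so far: 7

Answer: 7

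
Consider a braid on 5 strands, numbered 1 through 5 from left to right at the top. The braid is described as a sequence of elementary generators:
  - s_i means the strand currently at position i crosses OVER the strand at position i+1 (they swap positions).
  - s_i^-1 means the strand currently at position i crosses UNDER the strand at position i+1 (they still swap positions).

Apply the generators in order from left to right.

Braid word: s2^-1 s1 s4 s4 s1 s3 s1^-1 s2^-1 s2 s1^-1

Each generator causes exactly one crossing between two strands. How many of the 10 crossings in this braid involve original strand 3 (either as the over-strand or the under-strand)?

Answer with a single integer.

Answer: 5

Derivation:
Gen 1: crossing 2x3. Involves strand 3? yes. Count so far: 1
Gen 2: crossing 1x3. Involves strand 3? yes. Count so far: 2
Gen 3: crossing 4x5. Involves strand 3? no. Count so far: 2
Gen 4: crossing 5x4. Involves strand 3? no. Count so far: 2
Gen 5: crossing 3x1. Involves strand 3? yes. Count so far: 3
Gen 6: crossing 2x4. Involves strand 3? no. Count so far: 3
Gen 7: crossing 1x3. Involves strand 3? yes. Count so far: 4
Gen 8: crossing 1x4. Involves strand 3? no. Count so far: 4
Gen 9: crossing 4x1. Involves strand 3? no. Count so far: 4
Gen 10: crossing 3x1. Involves strand 3? yes. Count so far: 5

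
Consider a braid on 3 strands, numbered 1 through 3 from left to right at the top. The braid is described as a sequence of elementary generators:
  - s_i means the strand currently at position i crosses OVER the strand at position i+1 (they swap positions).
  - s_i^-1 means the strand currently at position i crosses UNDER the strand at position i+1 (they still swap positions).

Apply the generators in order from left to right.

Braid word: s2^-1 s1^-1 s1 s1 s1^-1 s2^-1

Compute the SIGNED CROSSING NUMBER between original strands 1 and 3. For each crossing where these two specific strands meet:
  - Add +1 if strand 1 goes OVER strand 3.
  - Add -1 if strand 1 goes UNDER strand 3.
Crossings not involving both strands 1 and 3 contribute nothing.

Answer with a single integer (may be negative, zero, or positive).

Gen 1: crossing 2x3. Both 1&3? no. Sum: 0
Gen 2: 1 under 3. Both 1&3? yes. Contrib: -1. Sum: -1
Gen 3: 3 over 1. Both 1&3? yes. Contrib: -1. Sum: -2
Gen 4: 1 over 3. Both 1&3? yes. Contrib: +1. Sum: -1
Gen 5: 3 under 1. Both 1&3? yes. Contrib: +1. Sum: 0
Gen 6: crossing 3x2. Both 1&3? no. Sum: 0

Answer: 0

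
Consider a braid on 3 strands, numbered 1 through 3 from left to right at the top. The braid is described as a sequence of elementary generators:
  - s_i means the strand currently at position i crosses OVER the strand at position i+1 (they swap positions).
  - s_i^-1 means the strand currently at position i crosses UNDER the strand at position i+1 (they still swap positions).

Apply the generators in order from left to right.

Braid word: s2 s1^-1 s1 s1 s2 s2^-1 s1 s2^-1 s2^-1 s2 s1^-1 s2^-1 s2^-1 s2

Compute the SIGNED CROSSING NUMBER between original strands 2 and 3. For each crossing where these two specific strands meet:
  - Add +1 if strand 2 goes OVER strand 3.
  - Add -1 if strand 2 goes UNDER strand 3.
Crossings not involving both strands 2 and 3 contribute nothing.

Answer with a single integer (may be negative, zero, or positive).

Answer: 0

Derivation:
Gen 1: 2 over 3. Both 2&3? yes. Contrib: +1. Sum: 1
Gen 2: crossing 1x3. Both 2&3? no. Sum: 1
Gen 3: crossing 3x1. Both 2&3? no. Sum: 1
Gen 4: crossing 1x3. Both 2&3? no. Sum: 1
Gen 5: crossing 1x2. Both 2&3? no. Sum: 1
Gen 6: crossing 2x1. Both 2&3? no. Sum: 1
Gen 7: crossing 3x1. Both 2&3? no. Sum: 1
Gen 8: 3 under 2. Both 2&3? yes. Contrib: +1. Sum: 2
Gen 9: 2 under 3. Both 2&3? yes. Contrib: -1. Sum: 1
Gen 10: 3 over 2. Both 2&3? yes. Contrib: -1. Sum: 0
Gen 11: crossing 1x2. Both 2&3? no. Sum: 0
Gen 12: crossing 1x3. Both 2&3? no. Sum: 0
Gen 13: crossing 3x1. Both 2&3? no. Sum: 0
Gen 14: crossing 1x3. Both 2&3? no. Sum: 0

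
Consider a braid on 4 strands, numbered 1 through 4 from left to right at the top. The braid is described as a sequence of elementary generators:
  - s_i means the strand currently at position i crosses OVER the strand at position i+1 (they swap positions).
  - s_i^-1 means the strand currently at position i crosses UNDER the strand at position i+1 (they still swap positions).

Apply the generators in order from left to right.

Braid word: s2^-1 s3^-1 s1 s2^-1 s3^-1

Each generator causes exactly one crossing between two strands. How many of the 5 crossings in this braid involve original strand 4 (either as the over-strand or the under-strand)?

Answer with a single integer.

Gen 1: crossing 2x3. Involves strand 4? no. Count so far: 0
Gen 2: crossing 2x4. Involves strand 4? yes. Count so far: 1
Gen 3: crossing 1x3. Involves strand 4? no. Count so far: 1
Gen 4: crossing 1x4. Involves strand 4? yes. Count so far: 2
Gen 5: crossing 1x2. Involves strand 4? no. Count so far: 2

Answer: 2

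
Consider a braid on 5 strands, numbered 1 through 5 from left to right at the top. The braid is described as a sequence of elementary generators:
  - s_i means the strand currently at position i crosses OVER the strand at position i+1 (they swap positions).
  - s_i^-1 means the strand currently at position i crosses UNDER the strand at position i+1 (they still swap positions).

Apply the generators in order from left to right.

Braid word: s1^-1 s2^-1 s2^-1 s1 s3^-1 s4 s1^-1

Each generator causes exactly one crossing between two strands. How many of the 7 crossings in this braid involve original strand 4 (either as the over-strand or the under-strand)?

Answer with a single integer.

Answer: 1

Derivation:
Gen 1: crossing 1x2. Involves strand 4? no. Count so far: 0
Gen 2: crossing 1x3. Involves strand 4? no. Count so far: 0
Gen 3: crossing 3x1. Involves strand 4? no. Count so far: 0
Gen 4: crossing 2x1. Involves strand 4? no. Count so far: 0
Gen 5: crossing 3x4. Involves strand 4? yes. Count so far: 1
Gen 6: crossing 3x5. Involves strand 4? no. Count so far: 1
Gen 7: crossing 1x2. Involves strand 4? no. Count so far: 1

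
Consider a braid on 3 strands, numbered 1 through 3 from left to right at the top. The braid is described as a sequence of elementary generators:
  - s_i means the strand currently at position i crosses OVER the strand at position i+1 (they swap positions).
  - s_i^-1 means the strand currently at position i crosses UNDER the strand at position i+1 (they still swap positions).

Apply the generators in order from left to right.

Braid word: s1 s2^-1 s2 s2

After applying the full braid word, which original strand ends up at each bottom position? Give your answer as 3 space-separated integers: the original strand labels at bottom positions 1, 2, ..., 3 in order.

Answer: 2 3 1

Derivation:
Gen 1 (s1): strand 1 crosses over strand 2. Perm now: [2 1 3]
Gen 2 (s2^-1): strand 1 crosses under strand 3. Perm now: [2 3 1]
Gen 3 (s2): strand 3 crosses over strand 1. Perm now: [2 1 3]
Gen 4 (s2): strand 1 crosses over strand 3. Perm now: [2 3 1]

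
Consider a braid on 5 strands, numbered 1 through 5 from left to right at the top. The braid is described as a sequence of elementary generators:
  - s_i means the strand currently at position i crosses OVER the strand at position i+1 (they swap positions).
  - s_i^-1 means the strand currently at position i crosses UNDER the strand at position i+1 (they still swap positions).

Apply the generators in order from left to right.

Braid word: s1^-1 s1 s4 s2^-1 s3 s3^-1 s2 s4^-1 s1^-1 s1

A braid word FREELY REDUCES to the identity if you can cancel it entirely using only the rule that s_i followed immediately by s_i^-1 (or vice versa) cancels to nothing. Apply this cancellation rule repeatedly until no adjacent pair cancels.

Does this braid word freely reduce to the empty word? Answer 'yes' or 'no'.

Answer: yes

Derivation:
Gen 1 (s1^-1): push. Stack: [s1^-1]
Gen 2 (s1): cancels prior s1^-1. Stack: []
Gen 3 (s4): push. Stack: [s4]
Gen 4 (s2^-1): push. Stack: [s4 s2^-1]
Gen 5 (s3): push. Stack: [s4 s2^-1 s3]
Gen 6 (s3^-1): cancels prior s3. Stack: [s4 s2^-1]
Gen 7 (s2): cancels prior s2^-1. Stack: [s4]
Gen 8 (s4^-1): cancels prior s4. Stack: []
Gen 9 (s1^-1): push. Stack: [s1^-1]
Gen 10 (s1): cancels prior s1^-1. Stack: []
Reduced word: (empty)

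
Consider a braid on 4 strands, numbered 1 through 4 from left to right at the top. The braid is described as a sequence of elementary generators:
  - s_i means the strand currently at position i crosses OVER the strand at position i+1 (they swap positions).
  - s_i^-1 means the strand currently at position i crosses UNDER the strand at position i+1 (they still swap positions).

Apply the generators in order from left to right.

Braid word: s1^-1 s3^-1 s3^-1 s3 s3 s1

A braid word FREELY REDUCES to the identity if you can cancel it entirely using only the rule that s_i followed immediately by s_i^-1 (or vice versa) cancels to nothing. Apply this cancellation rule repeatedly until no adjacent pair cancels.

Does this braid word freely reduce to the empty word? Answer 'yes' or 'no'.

Answer: yes

Derivation:
Gen 1 (s1^-1): push. Stack: [s1^-1]
Gen 2 (s3^-1): push. Stack: [s1^-1 s3^-1]
Gen 3 (s3^-1): push. Stack: [s1^-1 s3^-1 s3^-1]
Gen 4 (s3): cancels prior s3^-1. Stack: [s1^-1 s3^-1]
Gen 5 (s3): cancels prior s3^-1. Stack: [s1^-1]
Gen 6 (s1): cancels prior s1^-1. Stack: []
Reduced word: (empty)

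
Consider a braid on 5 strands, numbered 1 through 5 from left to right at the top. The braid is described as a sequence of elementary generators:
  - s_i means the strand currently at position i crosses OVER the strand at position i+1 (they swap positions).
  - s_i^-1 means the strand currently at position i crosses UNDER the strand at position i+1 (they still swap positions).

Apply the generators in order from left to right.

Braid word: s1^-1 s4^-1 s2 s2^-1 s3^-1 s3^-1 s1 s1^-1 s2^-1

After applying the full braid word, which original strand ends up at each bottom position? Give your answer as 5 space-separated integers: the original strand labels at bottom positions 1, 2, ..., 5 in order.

Answer: 2 3 1 5 4

Derivation:
Gen 1 (s1^-1): strand 1 crosses under strand 2. Perm now: [2 1 3 4 5]
Gen 2 (s4^-1): strand 4 crosses under strand 5. Perm now: [2 1 3 5 4]
Gen 3 (s2): strand 1 crosses over strand 3. Perm now: [2 3 1 5 4]
Gen 4 (s2^-1): strand 3 crosses under strand 1. Perm now: [2 1 3 5 4]
Gen 5 (s3^-1): strand 3 crosses under strand 5. Perm now: [2 1 5 3 4]
Gen 6 (s3^-1): strand 5 crosses under strand 3. Perm now: [2 1 3 5 4]
Gen 7 (s1): strand 2 crosses over strand 1. Perm now: [1 2 3 5 4]
Gen 8 (s1^-1): strand 1 crosses under strand 2. Perm now: [2 1 3 5 4]
Gen 9 (s2^-1): strand 1 crosses under strand 3. Perm now: [2 3 1 5 4]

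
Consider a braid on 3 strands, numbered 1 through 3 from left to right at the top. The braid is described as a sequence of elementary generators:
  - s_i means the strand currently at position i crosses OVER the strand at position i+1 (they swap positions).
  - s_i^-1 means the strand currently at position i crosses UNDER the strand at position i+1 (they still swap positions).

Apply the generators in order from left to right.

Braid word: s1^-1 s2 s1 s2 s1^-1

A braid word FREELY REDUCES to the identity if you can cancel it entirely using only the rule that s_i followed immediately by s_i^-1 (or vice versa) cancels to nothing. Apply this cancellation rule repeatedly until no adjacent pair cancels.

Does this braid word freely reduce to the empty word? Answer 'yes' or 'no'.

Answer: no

Derivation:
Gen 1 (s1^-1): push. Stack: [s1^-1]
Gen 2 (s2): push. Stack: [s1^-1 s2]
Gen 3 (s1): push. Stack: [s1^-1 s2 s1]
Gen 4 (s2): push. Stack: [s1^-1 s2 s1 s2]
Gen 5 (s1^-1): push. Stack: [s1^-1 s2 s1 s2 s1^-1]
Reduced word: s1^-1 s2 s1 s2 s1^-1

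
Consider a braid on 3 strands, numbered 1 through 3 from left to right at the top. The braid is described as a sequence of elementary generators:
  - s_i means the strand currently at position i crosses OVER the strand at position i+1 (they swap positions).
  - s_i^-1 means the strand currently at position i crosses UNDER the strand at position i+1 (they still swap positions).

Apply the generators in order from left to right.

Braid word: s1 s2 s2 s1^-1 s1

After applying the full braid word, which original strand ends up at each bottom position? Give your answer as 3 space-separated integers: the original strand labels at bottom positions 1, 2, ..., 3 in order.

Gen 1 (s1): strand 1 crosses over strand 2. Perm now: [2 1 3]
Gen 2 (s2): strand 1 crosses over strand 3. Perm now: [2 3 1]
Gen 3 (s2): strand 3 crosses over strand 1. Perm now: [2 1 3]
Gen 4 (s1^-1): strand 2 crosses under strand 1. Perm now: [1 2 3]
Gen 5 (s1): strand 1 crosses over strand 2. Perm now: [2 1 3]

Answer: 2 1 3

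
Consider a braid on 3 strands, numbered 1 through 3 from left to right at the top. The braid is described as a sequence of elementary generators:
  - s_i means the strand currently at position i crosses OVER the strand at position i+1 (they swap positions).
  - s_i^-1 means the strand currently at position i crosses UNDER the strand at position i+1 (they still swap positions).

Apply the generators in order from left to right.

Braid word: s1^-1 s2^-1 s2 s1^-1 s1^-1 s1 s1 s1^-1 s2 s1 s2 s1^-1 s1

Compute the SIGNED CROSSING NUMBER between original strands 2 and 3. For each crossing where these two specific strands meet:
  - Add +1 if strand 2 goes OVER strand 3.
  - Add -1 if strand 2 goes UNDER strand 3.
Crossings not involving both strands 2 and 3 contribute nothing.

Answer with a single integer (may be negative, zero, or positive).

Answer: 3

Derivation:
Gen 1: crossing 1x2. Both 2&3? no. Sum: 0
Gen 2: crossing 1x3. Both 2&3? no. Sum: 0
Gen 3: crossing 3x1. Both 2&3? no. Sum: 0
Gen 4: crossing 2x1. Both 2&3? no. Sum: 0
Gen 5: crossing 1x2. Both 2&3? no. Sum: 0
Gen 6: crossing 2x1. Both 2&3? no. Sum: 0
Gen 7: crossing 1x2. Both 2&3? no. Sum: 0
Gen 8: crossing 2x1. Both 2&3? no. Sum: 0
Gen 9: 2 over 3. Both 2&3? yes. Contrib: +1. Sum: 1
Gen 10: crossing 1x3. Both 2&3? no. Sum: 1
Gen 11: crossing 1x2. Both 2&3? no. Sum: 1
Gen 12: 3 under 2. Both 2&3? yes. Contrib: +1. Sum: 2
Gen 13: 2 over 3. Both 2&3? yes. Contrib: +1. Sum: 3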